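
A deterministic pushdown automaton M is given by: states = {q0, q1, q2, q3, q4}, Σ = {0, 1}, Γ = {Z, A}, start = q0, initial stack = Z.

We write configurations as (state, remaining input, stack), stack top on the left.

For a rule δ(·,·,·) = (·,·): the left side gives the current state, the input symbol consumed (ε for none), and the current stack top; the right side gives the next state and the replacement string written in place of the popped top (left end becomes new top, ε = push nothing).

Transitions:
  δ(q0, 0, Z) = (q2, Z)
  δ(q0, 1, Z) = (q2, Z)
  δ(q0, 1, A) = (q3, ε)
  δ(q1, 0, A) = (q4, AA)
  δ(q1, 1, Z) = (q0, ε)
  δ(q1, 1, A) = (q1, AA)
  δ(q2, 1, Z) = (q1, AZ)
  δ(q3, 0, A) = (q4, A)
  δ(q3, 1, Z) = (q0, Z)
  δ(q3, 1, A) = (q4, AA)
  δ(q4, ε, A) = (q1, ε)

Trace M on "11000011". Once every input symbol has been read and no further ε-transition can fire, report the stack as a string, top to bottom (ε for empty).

(q0, 11000011, Z) ⊢ (q2, 1000011, Z) ⊢ (q1, 000011, AZ) ⊢ (q4, 00011, AAZ) ⊢ (q1, 00011, AZ) ⊢ (q4, 0011, AAZ) ⊢ (q1, 0011, AZ) ⊢ (q4, 011, AAZ) ⊢ (q1, 011, AZ) ⊢ (q4, 11, AAZ) ⊢ (q1, 11, AZ) ⊢ (q1, 1, AAZ) ⊢ (q1, ε, AAAZ)
All input consumed in state q1 with stack AAAZ.

AAAZ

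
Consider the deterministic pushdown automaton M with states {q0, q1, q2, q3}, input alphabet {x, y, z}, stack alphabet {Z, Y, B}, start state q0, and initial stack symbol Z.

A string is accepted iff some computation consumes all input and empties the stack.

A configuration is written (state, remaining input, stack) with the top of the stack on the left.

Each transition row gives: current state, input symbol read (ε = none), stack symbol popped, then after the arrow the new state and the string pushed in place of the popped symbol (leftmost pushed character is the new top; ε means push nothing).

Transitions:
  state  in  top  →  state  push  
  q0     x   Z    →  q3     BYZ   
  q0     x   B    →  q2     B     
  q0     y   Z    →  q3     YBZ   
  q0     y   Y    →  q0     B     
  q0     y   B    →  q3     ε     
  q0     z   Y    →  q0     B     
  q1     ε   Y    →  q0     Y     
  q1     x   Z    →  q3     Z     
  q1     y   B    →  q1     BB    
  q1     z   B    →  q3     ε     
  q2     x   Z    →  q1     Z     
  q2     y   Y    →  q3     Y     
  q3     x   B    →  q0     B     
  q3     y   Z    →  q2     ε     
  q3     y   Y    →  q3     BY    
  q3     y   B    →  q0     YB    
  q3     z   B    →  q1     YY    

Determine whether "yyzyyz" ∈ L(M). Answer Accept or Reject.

Reject

(q0, yyzyyz, Z) ⊢ (q3, yzyyz, YBZ) ⊢ (q3, zyyz, BYBZ) ⊢ (q1, yyz, YYYBZ) ⊢ (q0, yyz, YYYBZ) ⊢ (q0, yz, BYYBZ) ⊢ (q3, z, YYBZ)
No transition applies at (q3, z, YYBZ); input not fully consumed.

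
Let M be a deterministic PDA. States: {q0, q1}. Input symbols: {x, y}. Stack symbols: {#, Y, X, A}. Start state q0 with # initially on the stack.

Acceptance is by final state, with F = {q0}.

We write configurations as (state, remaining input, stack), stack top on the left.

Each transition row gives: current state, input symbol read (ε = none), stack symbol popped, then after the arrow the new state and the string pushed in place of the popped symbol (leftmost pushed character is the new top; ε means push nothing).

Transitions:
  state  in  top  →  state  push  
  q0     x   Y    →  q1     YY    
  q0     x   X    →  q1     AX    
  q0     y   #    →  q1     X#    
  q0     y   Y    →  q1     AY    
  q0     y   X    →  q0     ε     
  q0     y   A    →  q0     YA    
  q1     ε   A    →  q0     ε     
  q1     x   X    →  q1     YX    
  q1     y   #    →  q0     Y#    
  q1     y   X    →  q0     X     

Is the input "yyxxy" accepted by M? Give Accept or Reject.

Accept

(q0, yyxxy, #)
  read y, top #: go to q1, push X# → (q1, yxxy, X#)
  read y, top X: go to q0, push X → (q0, xxy, X#)
  read x, top X: go to q1, push AX → (q1, xy, AX#)
  ε-move, top A: go to q0, push ε → (q0, xy, X#)
  read x, top X: go to q1, push AX → (q1, y, AX#)
  ε-move, top A: go to q0, push ε → (q0, y, X#)
  read y, top X: go to q0, push ε → (q0, ε, #)
All input consumed; state q0 ∈ F.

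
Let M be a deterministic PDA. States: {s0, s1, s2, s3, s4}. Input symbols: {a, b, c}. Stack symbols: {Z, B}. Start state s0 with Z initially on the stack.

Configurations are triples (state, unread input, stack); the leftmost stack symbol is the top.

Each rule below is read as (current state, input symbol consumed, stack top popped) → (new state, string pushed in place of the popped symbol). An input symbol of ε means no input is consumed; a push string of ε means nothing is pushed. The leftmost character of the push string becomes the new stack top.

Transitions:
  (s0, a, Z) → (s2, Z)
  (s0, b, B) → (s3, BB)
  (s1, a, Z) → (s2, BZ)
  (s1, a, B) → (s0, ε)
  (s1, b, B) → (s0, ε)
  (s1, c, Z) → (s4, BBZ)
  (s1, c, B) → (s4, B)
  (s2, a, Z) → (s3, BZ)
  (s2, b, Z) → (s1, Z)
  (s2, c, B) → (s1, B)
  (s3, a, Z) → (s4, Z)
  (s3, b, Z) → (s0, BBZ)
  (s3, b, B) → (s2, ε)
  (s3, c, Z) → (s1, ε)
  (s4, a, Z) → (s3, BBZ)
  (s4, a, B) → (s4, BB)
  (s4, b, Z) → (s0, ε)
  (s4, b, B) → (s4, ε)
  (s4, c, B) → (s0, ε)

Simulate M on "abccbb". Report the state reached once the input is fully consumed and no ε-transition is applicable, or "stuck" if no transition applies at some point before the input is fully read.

s2

(s0, abccbb, Z)
  read a, top Z: go to s2, push Z → (s2, bccbb, Z)
  read b, top Z: go to s1, push Z → (s1, ccbb, Z)
  read c, top Z: go to s4, push BBZ → (s4, cbb, BBZ)
  read c, top B: go to s0, push ε → (s0, bb, BZ)
  read b, top B: go to s3, push BB → (s3, b, BBZ)
  read b, top B: go to s2, push ε → (s2, ε, BZ)
All input consumed; M is in state s2.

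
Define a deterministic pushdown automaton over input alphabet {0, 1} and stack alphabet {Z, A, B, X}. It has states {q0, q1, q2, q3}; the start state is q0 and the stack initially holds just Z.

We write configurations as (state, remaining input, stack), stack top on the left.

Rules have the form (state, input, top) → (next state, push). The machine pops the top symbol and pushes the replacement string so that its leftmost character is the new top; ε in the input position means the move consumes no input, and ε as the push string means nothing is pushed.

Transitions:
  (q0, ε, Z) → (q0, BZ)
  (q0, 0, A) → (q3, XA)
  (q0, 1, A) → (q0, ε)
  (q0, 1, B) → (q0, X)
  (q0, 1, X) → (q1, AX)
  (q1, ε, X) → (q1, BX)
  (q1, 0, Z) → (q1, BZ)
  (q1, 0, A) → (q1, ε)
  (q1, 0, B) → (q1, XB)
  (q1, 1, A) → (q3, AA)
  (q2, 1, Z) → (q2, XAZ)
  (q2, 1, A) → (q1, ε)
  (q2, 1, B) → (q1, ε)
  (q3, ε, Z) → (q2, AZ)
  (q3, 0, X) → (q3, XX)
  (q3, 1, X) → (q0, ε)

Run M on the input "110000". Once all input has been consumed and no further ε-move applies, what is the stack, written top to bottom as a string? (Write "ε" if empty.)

(q0, 110000, Z) ⊢ (q0, 110000, BZ) ⊢ (q0, 10000, XZ) ⊢ (q1, 0000, AXZ) ⊢ (q1, 000, XZ) ⊢ (q1, 000, BXZ) ⊢ (q1, 00, XBXZ) ⊢ (q1, 00, BXBXZ) ⊢ (q1, 0, XBXBXZ) ⊢ (q1, 0, BXBXBXZ) ⊢ (q1, ε, XBXBXBXZ) ⊢ (q1, ε, BXBXBXBXZ)
All input consumed in state q1 with stack BXBXBXBXZ.

BXBXBXBXZ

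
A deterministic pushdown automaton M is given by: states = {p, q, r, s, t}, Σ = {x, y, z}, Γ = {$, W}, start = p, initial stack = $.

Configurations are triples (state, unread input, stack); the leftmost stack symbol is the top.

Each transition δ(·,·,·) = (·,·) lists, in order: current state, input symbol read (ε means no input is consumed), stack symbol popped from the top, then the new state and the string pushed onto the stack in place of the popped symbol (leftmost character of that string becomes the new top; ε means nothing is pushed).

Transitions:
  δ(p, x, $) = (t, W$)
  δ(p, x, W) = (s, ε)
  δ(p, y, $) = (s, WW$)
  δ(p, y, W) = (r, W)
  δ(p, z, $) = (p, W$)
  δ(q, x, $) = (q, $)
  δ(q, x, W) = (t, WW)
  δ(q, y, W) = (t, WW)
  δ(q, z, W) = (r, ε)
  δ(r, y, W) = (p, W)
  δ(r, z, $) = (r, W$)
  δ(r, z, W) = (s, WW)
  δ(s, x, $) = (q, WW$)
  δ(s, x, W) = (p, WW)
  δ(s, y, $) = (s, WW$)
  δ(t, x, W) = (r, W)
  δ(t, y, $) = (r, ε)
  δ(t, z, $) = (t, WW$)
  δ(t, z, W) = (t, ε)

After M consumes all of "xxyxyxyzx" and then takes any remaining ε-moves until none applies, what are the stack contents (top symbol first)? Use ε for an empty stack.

WWWWW$

(p, xxyxyxyzx, $) ⊢ (t, xyxyxyzx, W$) ⊢ (r, yxyxyzx, W$) ⊢ (p, xyxyzx, W$) ⊢ (s, yxyzx, $) ⊢ (s, xyzx, WW$) ⊢ (p, yzx, WWW$) ⊢ (r, zx, WWW$) ⊢ (s, x, WWWW$) ⊢ (p, ε, WWWWW$)
All input consumed in state p with stack WWWWW$.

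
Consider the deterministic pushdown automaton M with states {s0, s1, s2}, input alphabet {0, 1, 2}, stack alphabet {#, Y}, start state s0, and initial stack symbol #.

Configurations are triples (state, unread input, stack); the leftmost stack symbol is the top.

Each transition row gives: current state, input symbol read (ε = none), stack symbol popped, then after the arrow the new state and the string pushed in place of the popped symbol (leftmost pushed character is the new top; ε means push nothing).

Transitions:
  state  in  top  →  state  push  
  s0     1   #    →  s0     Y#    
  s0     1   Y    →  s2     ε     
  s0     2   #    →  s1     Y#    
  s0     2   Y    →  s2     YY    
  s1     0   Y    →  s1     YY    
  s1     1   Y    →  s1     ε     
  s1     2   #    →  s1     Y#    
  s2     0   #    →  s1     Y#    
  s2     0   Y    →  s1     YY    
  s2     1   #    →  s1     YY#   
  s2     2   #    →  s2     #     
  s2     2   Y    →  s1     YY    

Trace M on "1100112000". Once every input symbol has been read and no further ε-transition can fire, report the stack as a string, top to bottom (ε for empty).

YYYY#

(s0, 1100112000, #)
  read 1, top #: go to s0, push Y# → (s0, 100112000, Y#)
  read 1, top Y: go to s2, push ε → (s2, 00112000, #)
  read 0, top #: go to s1, push Y# → (s1, 0112000, Y#)
  read 0, top Y: go to s1, push YY → (s1, 112000, YY#)
  read 1, top Y: go to s1, push ε → (s1, 12000, Y#)
  read 1, top Y: go to s1, push ε → (s1, 2000, #)
  read 2, top #: go to s1, push Y# → (s1, 000, Y#)
  read 0, top Y: go to s1, push YY → (s1, 00, YY#)
  read 0, top Y: go to s1, push YY → (s1, 0, YYY#)
  read 0, top Y: go to s1, push YY → (s1, ε, YYYY#)
All input consumed in state s1 with stack YYYY#.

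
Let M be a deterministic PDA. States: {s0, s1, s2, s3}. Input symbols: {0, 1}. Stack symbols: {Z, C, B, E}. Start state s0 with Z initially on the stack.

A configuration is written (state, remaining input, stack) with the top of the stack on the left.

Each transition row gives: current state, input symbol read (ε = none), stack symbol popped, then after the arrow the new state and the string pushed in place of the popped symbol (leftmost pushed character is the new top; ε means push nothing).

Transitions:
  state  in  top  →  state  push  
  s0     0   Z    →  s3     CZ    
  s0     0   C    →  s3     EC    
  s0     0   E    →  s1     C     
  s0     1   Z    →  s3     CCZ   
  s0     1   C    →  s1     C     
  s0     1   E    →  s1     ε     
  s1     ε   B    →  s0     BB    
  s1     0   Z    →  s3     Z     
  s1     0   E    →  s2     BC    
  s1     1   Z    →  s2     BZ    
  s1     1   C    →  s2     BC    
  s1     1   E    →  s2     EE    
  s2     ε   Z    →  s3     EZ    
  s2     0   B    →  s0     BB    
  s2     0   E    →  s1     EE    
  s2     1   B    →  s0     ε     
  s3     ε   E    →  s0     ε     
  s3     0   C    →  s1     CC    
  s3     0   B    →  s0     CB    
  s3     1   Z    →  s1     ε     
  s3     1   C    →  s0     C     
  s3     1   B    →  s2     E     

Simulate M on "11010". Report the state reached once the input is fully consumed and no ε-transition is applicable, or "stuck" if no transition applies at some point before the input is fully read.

stuck

(s0, 11010, Z) ⊢ (s3, 1010, CCZ) ⊢ (s0, 010, CCZ) ⊢ (s3, 10, ECCZ) ⊢ (s0, 10, CCZ) ⊢ (s1, 0, CCZ)
No transition for (s1, 0, top C); M blocks with input 0 remaining.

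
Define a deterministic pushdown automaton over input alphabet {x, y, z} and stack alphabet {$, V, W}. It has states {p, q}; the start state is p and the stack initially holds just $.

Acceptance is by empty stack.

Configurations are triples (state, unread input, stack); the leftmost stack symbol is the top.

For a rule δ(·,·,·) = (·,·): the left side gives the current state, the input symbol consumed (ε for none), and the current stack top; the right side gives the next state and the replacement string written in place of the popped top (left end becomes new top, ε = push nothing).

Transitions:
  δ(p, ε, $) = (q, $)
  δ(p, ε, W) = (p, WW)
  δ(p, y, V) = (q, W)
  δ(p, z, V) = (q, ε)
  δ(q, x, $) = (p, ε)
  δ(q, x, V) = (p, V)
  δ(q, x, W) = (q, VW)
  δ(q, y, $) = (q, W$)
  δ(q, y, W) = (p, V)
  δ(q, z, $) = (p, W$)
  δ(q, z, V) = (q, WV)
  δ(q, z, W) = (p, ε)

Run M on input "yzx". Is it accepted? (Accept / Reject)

Accept

(p, yzx, $)
  ε-move, top $: go to q, push $ → (q, yzx, $)
  read y, top $: go to q, push W$ → (q, zx, W$)
  read z, top W: go to p, push ε → (p, x, $)
  ε-move, top $: go to q, push $ → (q, x, $)
  read x, top $: go to p, push ε → (p, ε, ε)
All input consumed and the stack is empty.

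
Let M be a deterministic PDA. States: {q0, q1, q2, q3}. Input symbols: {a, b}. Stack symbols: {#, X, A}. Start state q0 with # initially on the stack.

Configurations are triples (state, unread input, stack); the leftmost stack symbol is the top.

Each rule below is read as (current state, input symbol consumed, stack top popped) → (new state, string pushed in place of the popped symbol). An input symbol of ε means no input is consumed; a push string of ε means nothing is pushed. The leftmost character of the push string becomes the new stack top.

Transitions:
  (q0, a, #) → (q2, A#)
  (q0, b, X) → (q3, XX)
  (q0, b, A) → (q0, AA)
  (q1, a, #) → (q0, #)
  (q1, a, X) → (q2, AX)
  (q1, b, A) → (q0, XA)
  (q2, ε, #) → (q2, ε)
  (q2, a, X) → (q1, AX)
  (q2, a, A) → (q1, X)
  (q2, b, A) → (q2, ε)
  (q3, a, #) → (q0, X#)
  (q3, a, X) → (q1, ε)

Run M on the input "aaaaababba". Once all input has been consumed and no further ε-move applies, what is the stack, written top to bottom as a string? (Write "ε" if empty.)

(q0, aaaaababba, #)
  read a, top #: go to q2, push A# → (q2, aaaababba, A#)
  read a, top A: go to q1, push X → (q1, aaababba, X#)
  read a, top X: go to q2, push AX → (q2, aababba, AX#)
  read a, top A: go to q1, push X → (q1, ababba, XX#)
  read a, top X: go to q2, push AX → (q2, babba, AXX#)
  read b, top A: go to q2, push ε → (q2, abba, XX#)
  read a, top X: go to q1, push AX → (q1, bba, AXX#)
  read b, top A: go to q0, push XA → (q0, ba, XAXX#)
  read b, top X: go to q3, push XX → (q3, a, XXAXX#)
  read a, top X: go to q1, push ε → (q1, ε, XAXX#)
All input consumed in state q1 with stack XAXX#.

XAXX#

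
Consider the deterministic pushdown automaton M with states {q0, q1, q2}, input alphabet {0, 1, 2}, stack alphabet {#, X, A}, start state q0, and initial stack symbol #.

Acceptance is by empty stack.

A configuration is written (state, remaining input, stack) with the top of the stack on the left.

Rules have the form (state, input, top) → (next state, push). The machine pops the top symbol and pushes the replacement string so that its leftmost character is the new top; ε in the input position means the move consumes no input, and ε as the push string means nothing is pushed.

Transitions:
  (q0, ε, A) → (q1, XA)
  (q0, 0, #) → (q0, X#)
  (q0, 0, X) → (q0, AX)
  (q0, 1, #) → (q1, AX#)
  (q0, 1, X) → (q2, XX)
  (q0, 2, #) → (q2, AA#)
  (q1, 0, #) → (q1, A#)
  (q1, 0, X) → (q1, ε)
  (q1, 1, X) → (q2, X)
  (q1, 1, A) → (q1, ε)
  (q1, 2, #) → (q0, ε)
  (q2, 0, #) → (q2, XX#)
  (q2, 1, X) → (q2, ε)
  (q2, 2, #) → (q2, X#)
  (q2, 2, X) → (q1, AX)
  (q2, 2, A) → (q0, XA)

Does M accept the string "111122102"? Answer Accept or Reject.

(q0, 111122102, #)
  read 1, top #: go to q1, push AX# → (q1, 11122102, AX#)
  read 1, top A: go to q1, push ε → (q1, 1122102, X#)
  read 1, top X: go to q2, push X → (q2, 122102, X#)
  read 1, top X: go to q2, push ε → (q2, 22102, #)
  read 2, top #: go to q2, push X# → (q2, 2102, X#)
  read 2, top X: go to q1, push AX → (q1, 102, AX#)
  read 1, top A: go to q1, push ε → (q1, 02, X#)
  read 0, top X: go to q1, push ε → (q1, 2, #)
  read 2, top #: go to q0, push ε → (q0, ε, ε)
All input consumed and the stack is empty.

Accept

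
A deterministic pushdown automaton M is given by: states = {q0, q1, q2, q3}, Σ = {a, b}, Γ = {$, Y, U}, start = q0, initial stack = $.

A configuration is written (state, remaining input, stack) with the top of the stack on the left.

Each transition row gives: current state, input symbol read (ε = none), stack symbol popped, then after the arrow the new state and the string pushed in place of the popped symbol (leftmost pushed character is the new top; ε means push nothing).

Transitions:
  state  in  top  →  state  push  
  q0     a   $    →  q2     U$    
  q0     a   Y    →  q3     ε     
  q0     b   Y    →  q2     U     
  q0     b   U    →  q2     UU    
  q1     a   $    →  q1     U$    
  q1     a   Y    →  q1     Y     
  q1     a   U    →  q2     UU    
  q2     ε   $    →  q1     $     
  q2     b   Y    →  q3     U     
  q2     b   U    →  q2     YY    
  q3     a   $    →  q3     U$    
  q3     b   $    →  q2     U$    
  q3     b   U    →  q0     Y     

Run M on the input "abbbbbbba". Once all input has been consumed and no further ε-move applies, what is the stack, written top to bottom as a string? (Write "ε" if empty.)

YY$

(q0, abbbbbbba, $) ⊢ (q2, bbbbbbba, U$) ⊢ (q2, bbbbbba, YY$) ⊢ (q3, bbbbba, UY$) ⊢ (q0, bbbba, YY$) ⊢ (q2, bbba, UY$) ⊢ (q2, bba, YYY$) ⊢ (q3, ba, UYY$) ⊢ (q0, a, YYY$) ⊢ (q3, ε, YY$)
All input consumed in state q3 with stack YY$.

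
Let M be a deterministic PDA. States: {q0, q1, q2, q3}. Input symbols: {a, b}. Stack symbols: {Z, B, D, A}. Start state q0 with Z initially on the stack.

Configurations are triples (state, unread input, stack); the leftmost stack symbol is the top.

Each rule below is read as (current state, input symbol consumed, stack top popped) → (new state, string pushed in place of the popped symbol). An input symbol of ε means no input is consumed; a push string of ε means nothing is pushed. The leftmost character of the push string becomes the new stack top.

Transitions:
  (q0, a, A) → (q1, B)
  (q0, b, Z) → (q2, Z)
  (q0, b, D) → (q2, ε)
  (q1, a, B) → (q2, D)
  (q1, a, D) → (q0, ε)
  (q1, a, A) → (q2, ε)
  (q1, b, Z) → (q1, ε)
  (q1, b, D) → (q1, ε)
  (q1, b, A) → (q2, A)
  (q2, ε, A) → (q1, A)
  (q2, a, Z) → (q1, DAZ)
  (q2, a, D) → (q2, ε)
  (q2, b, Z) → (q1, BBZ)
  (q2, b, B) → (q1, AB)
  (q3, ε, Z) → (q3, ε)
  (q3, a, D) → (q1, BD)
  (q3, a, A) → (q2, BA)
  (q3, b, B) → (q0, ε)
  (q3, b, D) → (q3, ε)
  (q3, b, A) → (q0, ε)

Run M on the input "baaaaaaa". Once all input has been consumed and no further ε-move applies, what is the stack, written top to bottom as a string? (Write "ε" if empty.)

(q0, baaaaaaa, Z)
  read b, top Z: go to q2, push Z → (q2, aaaaaaa, Z)
  read a, top Z: go to q1, push DAZ → (q1, aaaaaa, DAZ)
  read a, top D: go to q0, push ε → (q0, aaaaa, AZ)
  read a, top A: go to q1, push B → (q1, aaaa, BZ)
  read a, top B: go to q2, push D → (q2, aaa, DZ)
  read a, top D: go to q2, push ε → (q2, aa, Z)
  read a, top Z: go to q1, push DAZ → (q1, a, DAZ)
  read a, top D: go to q0, push ε → (q0, ε, AZ)
All input consumed in state q0 with stack AZ.

AZ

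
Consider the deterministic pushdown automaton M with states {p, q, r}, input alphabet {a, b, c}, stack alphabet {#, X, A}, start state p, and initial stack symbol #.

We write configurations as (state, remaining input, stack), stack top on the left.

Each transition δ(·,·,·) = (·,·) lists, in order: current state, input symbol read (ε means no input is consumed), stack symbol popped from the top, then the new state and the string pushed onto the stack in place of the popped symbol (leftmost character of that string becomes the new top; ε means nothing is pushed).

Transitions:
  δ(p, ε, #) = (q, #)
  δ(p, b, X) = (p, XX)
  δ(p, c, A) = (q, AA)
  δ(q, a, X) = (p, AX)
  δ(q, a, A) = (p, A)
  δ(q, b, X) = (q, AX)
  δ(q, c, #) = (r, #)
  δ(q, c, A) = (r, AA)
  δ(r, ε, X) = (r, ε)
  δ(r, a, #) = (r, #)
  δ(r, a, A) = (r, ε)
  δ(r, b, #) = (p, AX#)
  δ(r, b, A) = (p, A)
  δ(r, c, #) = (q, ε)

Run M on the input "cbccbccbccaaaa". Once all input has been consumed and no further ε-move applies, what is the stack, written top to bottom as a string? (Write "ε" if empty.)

(p, cbccbccbccaaaa, #)
  ε-move, top #: go to q, push # → (q, cbccbccbccaaaa, #)
  read c, top #: go to r, push # → (r, bccbccbccaaaa, #)
  read b, top #: go to p, push AX# → (p, ccbccbccaaaa, AX#)
  read c, top A: go to q, push AA → (q, cbccbccaaaa, AAX#)
  read c, top A: go to r, push AA → (r, bccbccaaaa, AAAX#)
  read b, top A: go to p, push A → (p, ccbccaaaa, AAAX#)
  read c, top A: go to q, push AA → (q, cbccaaaa, AAAAX#)
  read c, top A: go to r, push AA → (r, bccaaaa, AAAAAX#)
  read b, top A: go to p, push A → (p, ccaaaa, AAAAAX#)
  read c, top A: go to q, push AA → (q, caaaa, AAAAAAX#)
  read c, top A: go to r, push AA → (r, aaaa, AAAAAAAX#)
  read a, top A: go to r, push ε → (r, aaa, AAAAAAX#)
  read a, top A: go to r, push ε → (r, aa, AAAAAX#)
  read a, top A: go to r, push ε → (r, a, AAAAX#)
  read a, top A: go to r, push ε → (r, ε, AAAX#)
All input consumed in state r with stack AAAX#.

AAAX#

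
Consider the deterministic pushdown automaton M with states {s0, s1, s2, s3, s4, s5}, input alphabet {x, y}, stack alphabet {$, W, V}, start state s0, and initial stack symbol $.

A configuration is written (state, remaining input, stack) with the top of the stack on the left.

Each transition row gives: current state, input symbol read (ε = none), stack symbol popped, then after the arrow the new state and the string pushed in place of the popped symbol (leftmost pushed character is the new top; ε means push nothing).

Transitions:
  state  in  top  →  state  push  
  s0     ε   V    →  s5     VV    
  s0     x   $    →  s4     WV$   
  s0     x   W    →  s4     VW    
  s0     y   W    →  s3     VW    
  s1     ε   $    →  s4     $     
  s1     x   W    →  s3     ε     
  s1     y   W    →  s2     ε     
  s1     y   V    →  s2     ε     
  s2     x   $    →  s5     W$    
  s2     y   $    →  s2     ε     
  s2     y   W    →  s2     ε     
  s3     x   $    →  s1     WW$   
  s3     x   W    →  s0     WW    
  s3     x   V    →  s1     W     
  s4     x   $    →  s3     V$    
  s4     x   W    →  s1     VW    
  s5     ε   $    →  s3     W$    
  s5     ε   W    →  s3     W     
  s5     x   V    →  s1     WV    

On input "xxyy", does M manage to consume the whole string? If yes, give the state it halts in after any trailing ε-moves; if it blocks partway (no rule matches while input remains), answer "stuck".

s2

(s0, xxyy, $) ⊢ (s4, xyy, WV$) ⊢ (s1, yy, VWV$) ⊢ (s2, y, WV$) ⊢ (s2, ε, V$)
All input consumed; M is in state s2.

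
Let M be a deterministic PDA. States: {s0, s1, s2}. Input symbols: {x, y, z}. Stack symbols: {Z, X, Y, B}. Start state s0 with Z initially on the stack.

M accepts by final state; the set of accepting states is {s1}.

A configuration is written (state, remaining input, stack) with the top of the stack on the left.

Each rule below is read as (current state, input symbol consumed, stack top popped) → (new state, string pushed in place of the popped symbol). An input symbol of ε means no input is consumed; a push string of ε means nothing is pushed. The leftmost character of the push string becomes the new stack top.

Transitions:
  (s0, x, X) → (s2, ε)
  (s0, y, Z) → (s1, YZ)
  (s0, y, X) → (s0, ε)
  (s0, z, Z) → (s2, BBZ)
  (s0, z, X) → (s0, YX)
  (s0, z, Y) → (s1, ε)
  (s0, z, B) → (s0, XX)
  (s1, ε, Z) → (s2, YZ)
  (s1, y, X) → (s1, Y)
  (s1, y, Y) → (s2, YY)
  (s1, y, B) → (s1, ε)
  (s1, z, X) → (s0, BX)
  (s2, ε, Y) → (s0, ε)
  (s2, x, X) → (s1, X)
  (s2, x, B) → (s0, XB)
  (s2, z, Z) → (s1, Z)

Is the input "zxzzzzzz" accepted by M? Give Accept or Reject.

Accept

(s0, zxzzzzzz, Z)
  read z, top Z: go to s2, push BBZ → (s2, xzzzzzz, BBZ)
  read x, top B: go to s0, push XB → (s0, zzzzzz, XBBZ)
  read z, top X: go to s0, push YX → (s0, zzzzz, YXBBZ)
  read z, top Y: go to s1, push ε → (s1, zzzz, XBBZ)
  read z, top X: go to s0, push BX → (s0, zzz, BXBBZ)
  read z, top B: go to s0, push XX → (s0, zz, XXXBBZ)
  read z, top X: go to s0, push YX → (s0, z, YXXXBBZ)
  read z, top Y: go to s1, push ε → (s1, ε, XXXBBZ)
All input consumed; state s1 ∈ F.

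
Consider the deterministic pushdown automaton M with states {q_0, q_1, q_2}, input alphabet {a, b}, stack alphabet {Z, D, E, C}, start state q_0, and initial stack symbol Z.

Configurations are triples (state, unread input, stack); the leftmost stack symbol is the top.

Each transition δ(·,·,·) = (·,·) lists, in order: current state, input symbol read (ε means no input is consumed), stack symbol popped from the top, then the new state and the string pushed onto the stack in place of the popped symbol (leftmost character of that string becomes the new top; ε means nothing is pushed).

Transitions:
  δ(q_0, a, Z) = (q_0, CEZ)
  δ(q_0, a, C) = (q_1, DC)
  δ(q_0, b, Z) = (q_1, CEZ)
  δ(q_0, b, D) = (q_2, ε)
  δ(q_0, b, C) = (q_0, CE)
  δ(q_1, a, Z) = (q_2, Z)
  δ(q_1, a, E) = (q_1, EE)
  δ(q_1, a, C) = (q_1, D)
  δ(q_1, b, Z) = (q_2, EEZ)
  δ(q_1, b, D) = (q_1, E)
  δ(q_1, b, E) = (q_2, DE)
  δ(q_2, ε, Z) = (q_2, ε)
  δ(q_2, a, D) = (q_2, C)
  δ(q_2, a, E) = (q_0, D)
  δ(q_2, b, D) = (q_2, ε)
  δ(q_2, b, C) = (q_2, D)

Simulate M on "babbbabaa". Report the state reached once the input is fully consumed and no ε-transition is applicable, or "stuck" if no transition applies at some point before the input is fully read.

stuck

(q_0, babbbabaa, Z) ⊢ (q_1, abbbabaa, CEZ) ⊢ (q_1, bbbabaa, DEZ) ⊢ (q_1, bbabaa, EEZ) ⊢ (q_2, babaa, DEEZ) ⊢ (q_2, abaa, EEZ) ⊢ (q_0, baa, DEZ) ⊢ (q_2, aa, EZ) ⊢ (q_0, a, DZ)
No transition for (q_0, a, top D); M blocks with input a remaining.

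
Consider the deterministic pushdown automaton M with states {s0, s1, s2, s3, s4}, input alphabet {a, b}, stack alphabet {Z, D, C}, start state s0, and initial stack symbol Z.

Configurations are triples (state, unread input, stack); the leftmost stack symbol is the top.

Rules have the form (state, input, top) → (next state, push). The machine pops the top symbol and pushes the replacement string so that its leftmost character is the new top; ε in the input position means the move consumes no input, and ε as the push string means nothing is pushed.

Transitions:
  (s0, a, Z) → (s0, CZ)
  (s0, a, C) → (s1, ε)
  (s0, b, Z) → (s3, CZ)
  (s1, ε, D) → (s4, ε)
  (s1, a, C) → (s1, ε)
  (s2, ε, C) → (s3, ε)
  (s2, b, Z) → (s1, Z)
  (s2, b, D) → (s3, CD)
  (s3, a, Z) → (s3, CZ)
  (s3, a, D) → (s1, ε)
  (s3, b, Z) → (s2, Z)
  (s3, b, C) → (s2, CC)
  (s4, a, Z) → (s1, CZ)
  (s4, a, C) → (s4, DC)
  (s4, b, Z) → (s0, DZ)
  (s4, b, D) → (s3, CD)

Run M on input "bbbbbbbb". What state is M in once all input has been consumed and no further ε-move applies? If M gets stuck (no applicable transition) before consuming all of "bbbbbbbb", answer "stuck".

s3

(s0, bbbbbbbb, Z) ⊢ (s3, bbbbbbb, CZ) ⊢ (s2, bbbbbb, CCZ) ⊢ (s3, bbbbbb, CZ) ⊢ (s2, bbbbb, CCZ) ⊢ (s3, bbbbb, CZ) ⊢ (s2, bbbb, CCZ) ⊢ (s3, bbbb, CZ) ⊢ (s2, bbb, CCZ) ⊢ (s3, bbb, CZ) ⊢ (s2, bb, CCZ) ⊢ (s3, bb, CZ) ⊢ (s2, b, CCZ) ⊢ (s3, b, CZ) ⊢ (s2, ε, CCZ) ⊢ (s3, ε, CZ)
All input consumed; M is in state s3.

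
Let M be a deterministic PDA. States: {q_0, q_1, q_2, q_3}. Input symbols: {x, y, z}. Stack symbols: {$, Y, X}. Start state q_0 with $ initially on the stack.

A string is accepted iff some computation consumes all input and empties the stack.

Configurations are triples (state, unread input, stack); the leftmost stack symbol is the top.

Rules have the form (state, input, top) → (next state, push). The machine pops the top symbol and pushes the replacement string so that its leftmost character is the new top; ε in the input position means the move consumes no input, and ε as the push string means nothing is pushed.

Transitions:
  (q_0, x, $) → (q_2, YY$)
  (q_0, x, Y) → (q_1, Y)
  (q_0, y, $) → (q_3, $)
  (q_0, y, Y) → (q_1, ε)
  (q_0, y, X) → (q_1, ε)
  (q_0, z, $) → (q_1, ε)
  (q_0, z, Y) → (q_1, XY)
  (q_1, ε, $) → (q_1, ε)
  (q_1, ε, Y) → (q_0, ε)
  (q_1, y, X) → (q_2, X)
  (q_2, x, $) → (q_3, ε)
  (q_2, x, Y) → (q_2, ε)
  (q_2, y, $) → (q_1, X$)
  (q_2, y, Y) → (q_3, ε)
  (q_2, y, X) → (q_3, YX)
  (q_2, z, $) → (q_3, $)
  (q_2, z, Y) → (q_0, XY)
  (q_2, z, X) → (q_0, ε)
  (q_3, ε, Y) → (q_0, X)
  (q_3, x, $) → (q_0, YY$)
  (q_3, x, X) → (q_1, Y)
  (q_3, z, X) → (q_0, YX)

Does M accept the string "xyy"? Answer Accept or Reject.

Accept

(q_0, xyy, $)
  read x, top $: go to q_2, push YY$ → (q_2, yy, YY$)
  read y, top Y: go to q_3, push ε → (q_3, y, Y$)
  ε-move, top Y: go to q_0, push X → (q_0, y, X$)
  read y, top X: go to q_1, push ε → (q_1, ε, $)
  ε-move, top $: go to q_1, push ε → (q_1, ε, ε)
All input consumed and the stack is empty.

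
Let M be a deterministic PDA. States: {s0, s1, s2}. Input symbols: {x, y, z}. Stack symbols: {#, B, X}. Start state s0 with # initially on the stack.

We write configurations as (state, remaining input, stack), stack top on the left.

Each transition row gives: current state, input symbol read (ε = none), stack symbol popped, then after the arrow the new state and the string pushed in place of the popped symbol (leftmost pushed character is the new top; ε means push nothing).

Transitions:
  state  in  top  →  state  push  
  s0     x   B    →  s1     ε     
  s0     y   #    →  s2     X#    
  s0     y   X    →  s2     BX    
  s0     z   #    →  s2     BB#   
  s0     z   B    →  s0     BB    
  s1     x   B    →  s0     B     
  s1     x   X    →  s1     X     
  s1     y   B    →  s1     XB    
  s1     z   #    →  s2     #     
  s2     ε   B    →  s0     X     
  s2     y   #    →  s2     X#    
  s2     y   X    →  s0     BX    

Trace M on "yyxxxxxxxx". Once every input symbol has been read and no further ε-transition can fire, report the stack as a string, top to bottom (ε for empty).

X#

(s0, yyxxxxxxxx, #)
  read y, top #: go to s2, push X# → (s2, yxxxxxxxx, X#)
  read y, top X: go to s0, push BX → (s0, xxxxxxxx, BX#)
  read x, top B: go to s1, push ε → (s1, xxxxxxx, X#)
  read x, top X: go to s1, push X → (s1, xxxxxx, X#)
  read x, top X: go to s1, push X → (s1, xxxxx, X#)
  read x, top X: go to s1, push X → (s1, xxxx, X#)
  read x, top X: go to s1, push X → (s1, xxx, X#)
  read x, top X: go to s1, push X → (s1, xx, X#)
  read x, top X: go to s1, push X → (s1, x, X#)
  read x, top X: go to s1, push X → (s1, ε, X#)
All input consumed in state s1 with stack X#.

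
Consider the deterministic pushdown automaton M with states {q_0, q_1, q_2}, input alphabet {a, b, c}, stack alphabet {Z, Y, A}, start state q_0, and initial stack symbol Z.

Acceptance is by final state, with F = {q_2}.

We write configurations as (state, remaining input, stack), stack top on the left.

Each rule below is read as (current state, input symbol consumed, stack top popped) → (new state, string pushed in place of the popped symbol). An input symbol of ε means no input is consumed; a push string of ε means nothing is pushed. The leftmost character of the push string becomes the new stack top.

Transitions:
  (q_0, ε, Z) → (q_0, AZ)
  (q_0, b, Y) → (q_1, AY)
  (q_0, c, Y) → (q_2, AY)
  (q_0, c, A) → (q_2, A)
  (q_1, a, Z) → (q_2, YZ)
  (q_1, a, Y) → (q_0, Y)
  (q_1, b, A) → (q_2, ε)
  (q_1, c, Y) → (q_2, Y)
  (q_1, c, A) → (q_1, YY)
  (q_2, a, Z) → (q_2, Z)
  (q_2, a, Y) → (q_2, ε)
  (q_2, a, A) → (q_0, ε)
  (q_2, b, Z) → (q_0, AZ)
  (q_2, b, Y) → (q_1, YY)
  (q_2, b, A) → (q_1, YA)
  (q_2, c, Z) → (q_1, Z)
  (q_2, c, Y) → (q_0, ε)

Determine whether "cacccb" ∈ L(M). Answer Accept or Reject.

(q_0, cacccb, Z)
  ε-move, top Z: go to q_0, push AZ → (q_0, cacccb, AZ)
  read c, top A: go to q_2, push A → (q_2, acccb, AZ)
  read a, top A: go to q_0, push ε → (q_0, cccb, Z)
  ε-move, top Z: go to q_0, push AZ → (q_0, cccb, AZ)
  read c, top A: go to q_2, push A → (q_2, ccb, AZ)
No transition applies at (q_2, ccb, AZ); input not fully consumed.

Reject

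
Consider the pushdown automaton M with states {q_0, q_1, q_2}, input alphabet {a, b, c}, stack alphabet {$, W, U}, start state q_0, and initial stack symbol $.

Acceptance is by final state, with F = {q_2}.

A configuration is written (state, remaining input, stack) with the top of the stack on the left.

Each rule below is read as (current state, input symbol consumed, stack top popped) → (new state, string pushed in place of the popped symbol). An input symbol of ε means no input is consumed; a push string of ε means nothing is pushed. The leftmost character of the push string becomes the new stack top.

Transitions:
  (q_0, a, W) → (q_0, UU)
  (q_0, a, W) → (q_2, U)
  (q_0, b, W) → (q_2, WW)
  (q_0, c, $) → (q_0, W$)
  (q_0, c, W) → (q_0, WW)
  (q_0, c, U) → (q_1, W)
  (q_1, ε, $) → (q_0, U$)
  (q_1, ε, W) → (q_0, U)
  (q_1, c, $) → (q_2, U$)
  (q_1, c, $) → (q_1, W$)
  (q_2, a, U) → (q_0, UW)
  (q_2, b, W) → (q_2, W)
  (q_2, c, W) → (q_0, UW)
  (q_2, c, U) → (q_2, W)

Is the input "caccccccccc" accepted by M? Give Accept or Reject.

Reject

No computation consumes all input and reaches a final state.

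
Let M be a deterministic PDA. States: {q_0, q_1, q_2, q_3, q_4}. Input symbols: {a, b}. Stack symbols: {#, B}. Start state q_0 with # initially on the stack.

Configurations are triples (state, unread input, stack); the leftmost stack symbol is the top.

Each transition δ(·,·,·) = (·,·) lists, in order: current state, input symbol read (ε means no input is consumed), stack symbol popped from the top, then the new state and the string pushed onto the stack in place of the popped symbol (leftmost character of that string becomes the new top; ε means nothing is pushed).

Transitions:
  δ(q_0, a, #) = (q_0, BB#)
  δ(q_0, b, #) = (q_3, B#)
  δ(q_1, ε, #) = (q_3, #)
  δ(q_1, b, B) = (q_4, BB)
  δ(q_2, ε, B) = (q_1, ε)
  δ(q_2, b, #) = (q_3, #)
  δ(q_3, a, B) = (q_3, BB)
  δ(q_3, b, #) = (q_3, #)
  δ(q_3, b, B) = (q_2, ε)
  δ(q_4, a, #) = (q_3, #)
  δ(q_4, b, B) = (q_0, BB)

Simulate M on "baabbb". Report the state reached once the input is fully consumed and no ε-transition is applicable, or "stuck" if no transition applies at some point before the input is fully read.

q_0

(q_0, baabbb, #)
  read b, top #: go to q_3, push B# → (q_3, aabbb, B#)
  read a, top B: go to q_3, push BB → (q_3, abbb, BB#)
  read a, top B: go to q_3, push BB → (q_3, bbb, BBB#)
  read b, top B: go to q_2, push ε → (q_2, bb, BB#)
  ε-move, top B: go to q_1, push ε → (q_1, bb, B#)
  read b, top B: go to q_4, push BB → (q_4, b, BB#)
  read b, top B: go to q_0, push BB → (q_0, ε, BBB#)
All input consumed; M is in state q_0.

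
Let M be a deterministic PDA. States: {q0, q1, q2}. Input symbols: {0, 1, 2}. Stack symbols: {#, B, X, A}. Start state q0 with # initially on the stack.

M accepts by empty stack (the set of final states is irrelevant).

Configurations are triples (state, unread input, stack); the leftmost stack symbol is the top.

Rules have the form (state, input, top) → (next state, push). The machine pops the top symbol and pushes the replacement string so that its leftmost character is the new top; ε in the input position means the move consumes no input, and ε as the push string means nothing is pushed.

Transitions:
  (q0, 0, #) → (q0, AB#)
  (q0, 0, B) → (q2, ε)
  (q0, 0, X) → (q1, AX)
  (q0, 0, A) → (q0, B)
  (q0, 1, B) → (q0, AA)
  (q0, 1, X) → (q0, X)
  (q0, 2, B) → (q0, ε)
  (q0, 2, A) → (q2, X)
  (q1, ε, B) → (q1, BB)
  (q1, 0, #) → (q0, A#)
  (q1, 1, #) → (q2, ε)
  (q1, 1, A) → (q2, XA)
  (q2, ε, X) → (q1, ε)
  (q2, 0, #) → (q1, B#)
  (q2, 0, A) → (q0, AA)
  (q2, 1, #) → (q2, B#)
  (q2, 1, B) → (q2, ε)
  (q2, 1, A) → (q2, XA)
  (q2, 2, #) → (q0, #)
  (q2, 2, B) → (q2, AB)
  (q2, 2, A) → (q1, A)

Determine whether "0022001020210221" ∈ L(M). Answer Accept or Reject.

Accept

(q0, 0022001020210221, #)
  read 0, top #: go to q0, push AB# → (q0, 022001020210221, AB#)
  read 0, top A: go to q0, push B → (q0, 22001020210221, BB#)
  read 2, top B: go to q0, push ε → (q0, 2001020210221, B#)
  read 2, top B: go to q0, push ε → (q0, 001020210221, #)
  read 0, top #: go to q0, push AB# → (q0, 01020210221, AB#)
  read 0, top A: go to q0, push B → (q0, 1020210221, BB#)
  read 1, top B: go to q0, push AA → (q0, 020210221, AAB#)
  read 0, top A: go to q0, push B → (q0, 20210221, BAB#)
  read 2, top B: go to q0, push ε → (q0, 0210221, AB#)
  read 0, top A: go to q0, push B → (q0, 210221, BB#)
  read 2, top B: go to q0, push ε → (q0, 10221, B#)
  read 1, top B: go to q0, push AA → (q0, 0221, AA#)
  read 0, top A: go to q0, push B → (q0, 221, BA#)
  read 2, top B: go to q0, push ε → (q0, 21, A#)
  read 2, top A: go to q2, push X → (q2, 1, X#)
  ε-move, top X: go to q1, push ε → (q1, 1, #)
  read 1, top #: go to q2, push ε → (q2, ε, ε)
All input consumed and the stack is empty.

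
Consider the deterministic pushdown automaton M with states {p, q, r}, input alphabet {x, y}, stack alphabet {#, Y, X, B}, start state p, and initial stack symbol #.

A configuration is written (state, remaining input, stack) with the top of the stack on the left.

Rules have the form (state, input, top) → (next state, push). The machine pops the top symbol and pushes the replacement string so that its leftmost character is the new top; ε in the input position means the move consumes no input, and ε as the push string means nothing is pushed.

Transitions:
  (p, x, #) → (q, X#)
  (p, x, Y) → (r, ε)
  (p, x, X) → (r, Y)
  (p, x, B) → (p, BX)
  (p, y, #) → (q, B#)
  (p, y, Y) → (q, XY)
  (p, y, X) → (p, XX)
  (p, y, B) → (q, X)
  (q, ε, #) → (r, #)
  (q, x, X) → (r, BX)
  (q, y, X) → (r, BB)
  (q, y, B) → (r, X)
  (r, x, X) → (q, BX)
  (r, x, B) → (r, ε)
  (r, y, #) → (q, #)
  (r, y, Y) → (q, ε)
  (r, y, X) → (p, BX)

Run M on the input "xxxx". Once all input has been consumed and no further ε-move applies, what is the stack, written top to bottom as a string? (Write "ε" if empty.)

BX#

(p, xxxx, #)
  read x, top #: go to q, push X# → (q, xxx, X#)
  read x, top X: go to r, push BX → (r, xx, BX#)
  read x, top B: go to r, push ε → (r, x, X#)
  read x, top X: go to q, push BX → (q, ε, BX#)
All input consumed in state q with stack BX#.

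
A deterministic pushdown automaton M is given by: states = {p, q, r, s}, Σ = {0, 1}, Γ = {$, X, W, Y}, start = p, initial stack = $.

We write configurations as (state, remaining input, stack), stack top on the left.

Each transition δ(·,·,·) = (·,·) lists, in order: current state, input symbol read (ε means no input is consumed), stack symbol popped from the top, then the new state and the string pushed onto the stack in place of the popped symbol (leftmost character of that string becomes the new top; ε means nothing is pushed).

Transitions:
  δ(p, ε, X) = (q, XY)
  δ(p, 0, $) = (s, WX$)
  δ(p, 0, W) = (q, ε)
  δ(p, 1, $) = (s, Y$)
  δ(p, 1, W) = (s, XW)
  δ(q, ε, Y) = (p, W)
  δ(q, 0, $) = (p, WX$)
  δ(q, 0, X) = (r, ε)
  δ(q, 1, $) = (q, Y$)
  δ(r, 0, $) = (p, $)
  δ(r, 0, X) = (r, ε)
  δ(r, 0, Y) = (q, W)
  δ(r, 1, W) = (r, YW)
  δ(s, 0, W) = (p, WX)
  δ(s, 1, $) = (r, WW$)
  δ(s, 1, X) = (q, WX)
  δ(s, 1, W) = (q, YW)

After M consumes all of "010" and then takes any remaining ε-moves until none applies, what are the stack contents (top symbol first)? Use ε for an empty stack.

(p, 010, $) ⊢ (s, 10, WX$) ⊢ (q, 0, YWX$) ⊢ (p, 0, WWX$) ⊢ (q, ε, WX$)
All input consumed in state q with stack WX$.

WX$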